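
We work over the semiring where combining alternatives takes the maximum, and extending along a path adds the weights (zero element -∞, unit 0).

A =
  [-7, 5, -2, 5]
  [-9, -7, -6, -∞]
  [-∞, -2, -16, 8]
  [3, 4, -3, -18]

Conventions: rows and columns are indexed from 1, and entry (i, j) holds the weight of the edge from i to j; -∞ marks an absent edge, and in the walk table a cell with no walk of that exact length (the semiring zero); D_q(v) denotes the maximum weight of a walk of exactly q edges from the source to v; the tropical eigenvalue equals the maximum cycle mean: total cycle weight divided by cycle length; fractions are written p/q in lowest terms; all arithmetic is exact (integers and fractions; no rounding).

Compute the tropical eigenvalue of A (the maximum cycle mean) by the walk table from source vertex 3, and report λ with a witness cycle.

q=0: [-∞, -∞, 0, -∞]
q=1: [-∞, -2, -16, 8]
q=2: [11, 12, 5, -8]
q=3: [4, 16, 9, 16]
q=4: [19, 20, 13, 17]
Optimal cycle mean attained by: cycle 1->4->1, total 5 + 3, length 2.
Answer: λ = 4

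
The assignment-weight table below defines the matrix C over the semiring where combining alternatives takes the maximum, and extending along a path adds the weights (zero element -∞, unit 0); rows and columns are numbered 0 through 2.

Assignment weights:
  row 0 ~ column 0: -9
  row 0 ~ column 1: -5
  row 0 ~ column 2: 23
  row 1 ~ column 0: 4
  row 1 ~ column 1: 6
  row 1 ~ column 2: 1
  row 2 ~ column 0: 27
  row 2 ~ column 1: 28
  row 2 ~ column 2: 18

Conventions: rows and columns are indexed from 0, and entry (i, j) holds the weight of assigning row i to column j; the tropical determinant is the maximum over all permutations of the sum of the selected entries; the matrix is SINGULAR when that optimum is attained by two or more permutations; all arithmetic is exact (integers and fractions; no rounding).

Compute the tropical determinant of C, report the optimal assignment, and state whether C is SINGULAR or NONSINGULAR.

σ = (0, 1, 2): (-9) + 6 + 18 = 15
σ = (0, 2, 1): (-9) + 1 + 28 = 20
σ = (1, 0, 2): (-5) + 4 + 18 = 17
σ = (1, 2, 0): (-5) + 1 + 27 = 23
σ = (2, 0, 1): 23 + 4 + 28 = 55
σ = (2, 1, 0): 23 + 6 + 27 = 56
Optimal value attained by: σ = (2, 1, 0).
Answer: det⊕(C) = 56; verdict: NONSINGULAR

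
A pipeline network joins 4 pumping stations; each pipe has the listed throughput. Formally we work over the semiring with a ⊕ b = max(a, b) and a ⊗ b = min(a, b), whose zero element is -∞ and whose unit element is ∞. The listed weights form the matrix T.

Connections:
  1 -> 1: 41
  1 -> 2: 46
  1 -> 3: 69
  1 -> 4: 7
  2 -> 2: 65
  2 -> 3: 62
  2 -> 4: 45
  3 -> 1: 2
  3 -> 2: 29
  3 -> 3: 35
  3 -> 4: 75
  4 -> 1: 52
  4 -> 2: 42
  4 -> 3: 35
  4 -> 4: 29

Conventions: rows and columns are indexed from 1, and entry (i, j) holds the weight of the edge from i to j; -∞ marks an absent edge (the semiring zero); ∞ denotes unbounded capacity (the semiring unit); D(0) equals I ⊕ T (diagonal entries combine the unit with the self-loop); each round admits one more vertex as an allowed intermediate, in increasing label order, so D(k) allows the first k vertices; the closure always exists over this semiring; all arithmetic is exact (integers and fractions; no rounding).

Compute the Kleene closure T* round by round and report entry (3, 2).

D(0):
  [∞, 46, 69, 7]
  [-∞, ∞, 62, 45]
  [2, 29, ∞, 75]
  [52, 42, 35, ∞]
D(1):
  [∞, 46, 69, 7]
  [-∞, ∞, 62, 45]
  [2, 29, ∞, 75]
  [52, 46, 52, ∞]
D(2):
  [∞, 46, 69, 45]
  [-∞, ∞, 62, 45]
  [2, 29, ∞, 75]
  [52, 46, 52, ∞]
D(3):
  [∞, 46, 69, 69]
  [2, ∞, 62, 62]
  [2, 29, ∞, 75]
  [52, 46, 52, ∞]
D(4):
  [∞, 46, 69, 69]
  [52, ∞, 62, 62]
  [52, 46, ∞, 75]
  [52, 46, 52, ∞]
Answer: T*[3][2] = 46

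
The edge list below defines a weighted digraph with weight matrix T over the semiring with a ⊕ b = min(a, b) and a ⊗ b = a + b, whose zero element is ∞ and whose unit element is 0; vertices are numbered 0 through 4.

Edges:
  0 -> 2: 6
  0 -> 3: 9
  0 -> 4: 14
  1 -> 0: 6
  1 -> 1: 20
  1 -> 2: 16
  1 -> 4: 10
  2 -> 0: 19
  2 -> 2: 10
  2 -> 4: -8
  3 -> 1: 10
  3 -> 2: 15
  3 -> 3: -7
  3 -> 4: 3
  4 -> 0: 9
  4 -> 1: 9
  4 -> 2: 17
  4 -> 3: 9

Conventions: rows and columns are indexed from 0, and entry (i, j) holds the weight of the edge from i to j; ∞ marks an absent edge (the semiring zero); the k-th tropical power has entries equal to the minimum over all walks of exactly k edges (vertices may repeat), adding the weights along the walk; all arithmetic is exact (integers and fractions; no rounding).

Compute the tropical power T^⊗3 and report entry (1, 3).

T^⊗2:
  [23, 19, 16, 2, -2]
  [19, 19, 12, 15, 8]
  [1, 1, 9, 1, 2]
  [12, 3, 8, -14, -4]
  [15, 19, 15, 2, 9]
T^⊗3:
  [7, 7, 15, -5, 5]
  [17, 17, 22, 8, 4]
  [7, 11, 7, -6, 1]
  [5, -4, 1, -21, -11]
  [18, 12, 17, -5, 5]
Key observation: the optimum is the walk 1->0->3->3, with weight 6 + 9 + (-7) = 8.
Optimal value attained by: walk 1->0->3->3.
Answer: (T^⊗3)[1][3] = 8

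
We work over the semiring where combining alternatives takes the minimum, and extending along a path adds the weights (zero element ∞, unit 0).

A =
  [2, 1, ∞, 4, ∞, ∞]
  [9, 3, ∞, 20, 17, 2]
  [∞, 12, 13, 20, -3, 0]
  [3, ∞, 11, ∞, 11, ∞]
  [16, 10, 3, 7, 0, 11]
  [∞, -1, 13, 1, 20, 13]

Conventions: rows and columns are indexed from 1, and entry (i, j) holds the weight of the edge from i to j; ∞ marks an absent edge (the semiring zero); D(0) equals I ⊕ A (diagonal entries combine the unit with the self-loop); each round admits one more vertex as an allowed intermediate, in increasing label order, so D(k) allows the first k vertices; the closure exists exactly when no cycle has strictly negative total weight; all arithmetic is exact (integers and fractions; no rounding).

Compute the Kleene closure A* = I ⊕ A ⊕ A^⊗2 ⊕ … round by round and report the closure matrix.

D(0):
  [0, 1, ∞, 4, ∞, ∞]
  [9, 0, ∞, 20, 17, 2]
  [∞, 12, 0, 20, -3, 0]
  [3, ∞, 11, 0, 11, ∞]
  [16, 10, 3, 7, 0, 11]
  [∞, -1, 13, 1, 20, 0]
D(1):
  [0, 1, ∞, 4, ∞, ∞]
  [9, 0, ∞, 13, 17, 2]
  [∞, 12, 0, 20, -3, 0]
  [3, 4, 11, 0, 11, ∞]
  [16, 10, 3, 7, 0, 11]
  [∞, -1, 13, 1, 20, 0]
D(2):
  [0, 1, ∞, 4, 18, 3]
  [9, 0, ∞, 13, 17, 2]
  [21, 12, 0, 20, -3, 0]
  [3, 4, 11, 0, 11, 6]
  [16, 10, 3, 7, 0, 11]
  [8, -1, 13, 1, 16, 0]
D(3):
  [0, 1, ∞, 4, 18, 3]
  [9, 0, ∞, 13, 17, 2]
  [21, 12, 0, 20, -3, 0]
  [3, 4, 11, 0, 8, 6]
  [16, 10, 3, 7, 0, 3]
  [8, -1, 13, 1, 10, 0]
D(4):
  [0, 1, 15, 4, 12, 3]
  [9, 0, 24, 13, 17, 2]
  [21, 12, 0, 20, -3, 0]
  [3, 4, 11, 0, 8, 6]
  [10, 10, 3, 7, 0, 3]
  [4, -1, 12, 1, 9, 0]
D(5):
  [0, 1, 15, 4, 12, 3]
  [9, 0, 20, 13, 17, 2]
  [7, 7, 0, 4, -3, 0]
  [3, 4, 11, 0, 8, 6]
  [10, 10, 3, 7, 0, 3]
  [4, -1, 12, 1, 9, 0]
D(6):
  [0, 1, 15, 4, 12, 3]
  [6, 0, 14, 3, 11, 2]
  [4, -1, 0, 1, -3, 0]
  [3, 4, 11, 0, 8, 6]
  [7, 2, 3, 4, 0, 3]
  [4, -1, 12, 1, 9, 0]
Answer: A* = [[0, 1, 15, 4, 12, 3], [6, 0, 14, 3, 11, 2], [4, -1, 0, 1, -3, 0], [3, 4, 11, 0, 8, 6], [7, 2, 3, 4, 0, 3], [4, -1, 12, 1, 9, 0]]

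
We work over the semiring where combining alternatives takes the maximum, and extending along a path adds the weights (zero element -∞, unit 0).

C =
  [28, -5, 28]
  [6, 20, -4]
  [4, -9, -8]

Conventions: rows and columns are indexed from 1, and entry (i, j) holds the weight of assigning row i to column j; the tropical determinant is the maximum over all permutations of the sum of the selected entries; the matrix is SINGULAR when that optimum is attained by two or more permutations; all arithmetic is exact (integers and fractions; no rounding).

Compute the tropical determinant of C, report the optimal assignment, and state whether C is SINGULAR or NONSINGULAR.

σ = (1, 2, 3): 28 + 20 + (-8) = 40
σ = (1, 3, 2): 28 + (-4) + (-9) = 15
σ = (2, 1, 3): (-5) + 6 + (-8) = -7
σ = (2, 3, 1): (-5) + (-4) + 4 = -5
σ = (3, 1, 2): 28 + 6 + (-9) = 25
σ = (3, 2, 1): 28 + 20 + 4 = 52
Optimal value attained by: σ = (3, 2, 1).
Answer: det⊕(C) = 52; verdict: NONSINGULAR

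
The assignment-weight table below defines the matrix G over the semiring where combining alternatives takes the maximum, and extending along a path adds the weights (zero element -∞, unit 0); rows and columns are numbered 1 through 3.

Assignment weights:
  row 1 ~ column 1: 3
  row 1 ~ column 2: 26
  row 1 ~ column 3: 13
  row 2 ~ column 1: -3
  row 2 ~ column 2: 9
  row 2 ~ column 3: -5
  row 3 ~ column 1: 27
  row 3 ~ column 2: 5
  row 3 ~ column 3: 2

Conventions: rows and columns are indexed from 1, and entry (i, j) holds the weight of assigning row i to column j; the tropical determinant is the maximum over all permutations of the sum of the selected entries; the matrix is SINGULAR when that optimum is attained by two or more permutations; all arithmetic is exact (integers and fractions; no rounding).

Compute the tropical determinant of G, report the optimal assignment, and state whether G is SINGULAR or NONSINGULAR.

σ = (1, 2, 3): 3 + 9 + 2 = 14
σ = (1, 3, 2): 3 + (-5) + 5 = 3
σ = (2, 1, 3): 26 + (-3) + 2 = 25
σ = (2, 3, 1): 26 + (-5) + 27 = 48
σ = (3, 1, 2): 13 + (-3) + 5 = 15
σ = (3, 2, 1): 13 + 9 + 27 = 49
Optimal value attained by: σ = (3, 2, 1).
Answer: det⊕(G) = 49; verdict: NONSINGULAR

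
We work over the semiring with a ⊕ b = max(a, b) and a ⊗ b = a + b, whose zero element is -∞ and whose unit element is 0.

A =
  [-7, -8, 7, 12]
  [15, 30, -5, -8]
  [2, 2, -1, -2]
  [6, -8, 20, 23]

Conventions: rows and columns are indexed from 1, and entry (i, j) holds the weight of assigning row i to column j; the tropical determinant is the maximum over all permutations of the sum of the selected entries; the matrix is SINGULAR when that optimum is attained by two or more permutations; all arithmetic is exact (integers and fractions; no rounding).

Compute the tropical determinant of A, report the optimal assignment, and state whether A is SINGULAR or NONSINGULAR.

σ = (1, 2, 3, 4): (-7) + 30 + (-1) + 23 = 45
σ = (1, 2, 4, 3): (-7) + 30 + (-2) + 20 = 41
σ = (1, 3, 2, 4): (-7) + (-5) + 2 + 23 = 13
σ = (1, 3, 4, 2): (-7) + (-5) + (-2) + (-8) = -22
σ = (1, 4, 2, 3): (-7) + (-8) + 2 + 20 = 7
σ = (1, 4, 3, 2): (-7) + (-8) + (-1) + (-8) = -24
σ = (2, 1, 3, 4): (-8) + 15 + (-1) + 23 = 29
σ = (2, 1, 4, 3): (-8) + 15 + (-2) + 20 = 25
σ = (2, 3, 1, 4): (-8) + (-5) + 2 + 23 = 12
σ = (2, 3, 4, 1): (-8) + (-5) + (-2) + 6 = -9
σ = (2, 4, 1, 3): (-8) + (-8) + 2 + 20 = 6
σ = (2, 4, 3, 1): (-8) + (-8) + (-1) + 6 = -11
σ = (3, 1, 2, 4): 7 + 15 + 2 + 23 = 47
σ = (3, 1, 4, 2): 7 + 15 + (-2) + (-8) = 12
σ = (3, 2, 1, 4): 7 + 30 + 2 + 23 = 62
σ = (3, 2, 4, 1): 7 + 30 + (-2) + 6 = 41
σ = (3, 4, 1, 2): 7 + (-8) + 2 + (-8) = -7
σ = (3, 4, 2, 1): 7 + (-8) + 2 + 6 = 7
σ = (4, 1, 2, 3): 12 + 15 + 2 + 20 = 49
σ = (4, 1, 3, 2): 12 + 15 + (-1) + (-8) = 18
σ = (4, 2, 1, 3): 12 + 30 + 2 + 20 = 64
σ = (4, 2, 3, 1): 12 + 30 + (-1) + 6 = 47
σ = (4, 3, 1, 2): 12 + (-5) + 2 + (-8) = 1
σ = (4, 3, 2, 1): 12 + (-5) + 2 + 6 = 15
Optimal value attained by: σ = (4, 2, 1, 3).
Answer: det⊕(A) = 64; verdict: NONSINGULAR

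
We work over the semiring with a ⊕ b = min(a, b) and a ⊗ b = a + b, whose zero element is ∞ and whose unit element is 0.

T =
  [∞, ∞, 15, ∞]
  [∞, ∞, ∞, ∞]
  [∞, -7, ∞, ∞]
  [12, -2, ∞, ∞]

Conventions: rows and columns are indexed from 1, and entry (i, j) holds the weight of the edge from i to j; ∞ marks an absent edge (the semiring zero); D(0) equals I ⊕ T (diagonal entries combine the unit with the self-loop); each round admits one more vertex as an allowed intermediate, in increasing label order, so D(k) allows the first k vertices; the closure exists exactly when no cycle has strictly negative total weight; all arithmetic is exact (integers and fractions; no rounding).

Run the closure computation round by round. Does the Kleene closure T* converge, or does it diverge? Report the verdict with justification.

D(0):
  [0, ∞, 15, ∞]
  [∞, 0, ∞, ∞]
  [∞, -7, 0, ∞]
  [12, -2, ∞, 0]
D(1):
  [0, ∞, 15, ∞]
  [∞, 0, ∞, ∞]
  [∞, -7, 0, ∞]
  [12, -2, 27, 0]
D(2):
  [0, ∞, 15, ∞]
  [∞, 0, ∞, ∞]
  [∞, -7, 0, ∞]
  [12, -2, 27, 0]
D(3):
  [0, 8, 15, ∞]
  [∞, 0, ∞, ∞]
  [∞, -7, 0, ∞]
  [12, -2, 27, 0]
D(4):
  [0, 8, 15, ∞]
  [∞, 0, ∞, ∞]
  [∞, -7, 0, ∞]
  [12, -2, 27, 0]
Key observation: every diagonal entry stays at the unit through all rounds, so no improving cycle exists.
Answer: CONVERGES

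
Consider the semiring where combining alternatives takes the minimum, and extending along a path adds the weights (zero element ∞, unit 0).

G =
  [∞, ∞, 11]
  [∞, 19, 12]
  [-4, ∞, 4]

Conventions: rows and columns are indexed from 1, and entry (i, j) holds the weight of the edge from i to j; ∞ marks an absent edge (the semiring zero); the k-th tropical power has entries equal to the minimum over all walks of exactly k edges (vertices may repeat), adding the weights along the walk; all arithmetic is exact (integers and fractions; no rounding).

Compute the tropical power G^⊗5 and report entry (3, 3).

G^⊗2:
  [7, ∞, 15]
  [8, 38, 16]
  [0, ∞, 7]
G^⊗3:
  [11, ∞, 18]
  [12, 57, 19]
  [3, ∞, 11]
G^⊗4:
  [14, ∞, 22]
  [15, 76, 23]
  [7, ∞, 14]
G^⊗5:
  [18, ∞, 25]
  [19, 95, 26]
  [10, ∞, 18]
Key observation: the optimum is the walk 3->1->3->1->3->3, with weight (-4) + 11 + (-4) + 11 + 4 = 18.
Optimal value attained by: walk 3->1->3->1->3->3.
Answer: (G^⊗5)[3][3] = 18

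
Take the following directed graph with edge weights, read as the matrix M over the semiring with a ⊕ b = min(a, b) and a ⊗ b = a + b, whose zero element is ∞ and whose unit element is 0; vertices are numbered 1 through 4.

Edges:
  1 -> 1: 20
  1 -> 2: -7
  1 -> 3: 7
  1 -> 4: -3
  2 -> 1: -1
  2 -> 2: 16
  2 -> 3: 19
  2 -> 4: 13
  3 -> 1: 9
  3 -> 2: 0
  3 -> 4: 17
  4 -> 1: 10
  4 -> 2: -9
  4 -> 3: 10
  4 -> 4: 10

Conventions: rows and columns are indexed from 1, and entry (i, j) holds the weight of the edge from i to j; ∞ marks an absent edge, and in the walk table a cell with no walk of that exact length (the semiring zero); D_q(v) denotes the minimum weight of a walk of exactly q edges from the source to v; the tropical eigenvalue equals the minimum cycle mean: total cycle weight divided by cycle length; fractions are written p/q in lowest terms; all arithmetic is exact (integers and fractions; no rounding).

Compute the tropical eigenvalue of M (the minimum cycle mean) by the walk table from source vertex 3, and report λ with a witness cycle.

q=0: [∞, ∞, 0, ∞]
q=1: [9, 0, ∞, 17]
q=2: [-1, 2, 16, 6]
q=3: [1, -8, 6, -4]
q=4: [-9, -13, 6, -2]
Optimal cycle mean attained by: cycle 1->4->2->1, total (-3) + (-9) + (-1), length 3.
Answer: λ = -13/3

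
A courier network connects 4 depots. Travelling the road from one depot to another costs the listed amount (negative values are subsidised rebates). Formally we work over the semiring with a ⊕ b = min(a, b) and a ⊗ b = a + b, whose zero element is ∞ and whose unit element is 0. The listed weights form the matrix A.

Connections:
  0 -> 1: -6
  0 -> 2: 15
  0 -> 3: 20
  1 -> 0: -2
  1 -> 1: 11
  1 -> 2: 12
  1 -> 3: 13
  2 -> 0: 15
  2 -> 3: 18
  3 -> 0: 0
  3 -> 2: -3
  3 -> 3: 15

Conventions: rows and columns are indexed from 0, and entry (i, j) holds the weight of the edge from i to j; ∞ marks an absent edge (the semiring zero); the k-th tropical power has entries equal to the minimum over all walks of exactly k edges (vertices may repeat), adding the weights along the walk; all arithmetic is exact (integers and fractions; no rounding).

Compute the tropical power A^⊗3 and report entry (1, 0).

A^⊗2:
  [-8, 5, 6, 7]
  [9, -8, 10, 18]
  [18, 9, 15, 33]
  [12, -6, 12, 15]
A^⊗3:
  [3, -14, 4, 12]
  [-10, 3, 4, 5]
  [7, 12, 21, 22]
  [-8, 5, 6, 7]
Key observation: the optimum is the walk 1->0->1->0, with weight (-2) + (-6) + (-2) = -10.
Optimal value attained by: walk 1->0->1->0.
Answer: (A^⊗3)[1][0] = -10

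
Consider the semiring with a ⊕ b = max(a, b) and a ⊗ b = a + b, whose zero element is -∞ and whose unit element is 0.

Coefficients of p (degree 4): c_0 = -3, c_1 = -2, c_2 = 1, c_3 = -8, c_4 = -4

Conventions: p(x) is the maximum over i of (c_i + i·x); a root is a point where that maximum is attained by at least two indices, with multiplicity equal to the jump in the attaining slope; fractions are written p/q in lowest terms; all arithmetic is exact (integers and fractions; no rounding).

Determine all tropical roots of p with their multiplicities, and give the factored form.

hull edge (i=0, c=-3) to (i=2, c=1): slope 2, span 2
hull edge (i=2, c=1) to (i=4, c=-4): slope -5/2, span 2
Factored form: p(x) = -4 ⊗ (x ⊕ (-2)) ⊗ (x ⊕ (-2)) ⊗ (x ⊕ 5/2) ⊗ (x ⊕ 5/2)
Answer: roots = -2 (mult 2), 5/2 (mult 2)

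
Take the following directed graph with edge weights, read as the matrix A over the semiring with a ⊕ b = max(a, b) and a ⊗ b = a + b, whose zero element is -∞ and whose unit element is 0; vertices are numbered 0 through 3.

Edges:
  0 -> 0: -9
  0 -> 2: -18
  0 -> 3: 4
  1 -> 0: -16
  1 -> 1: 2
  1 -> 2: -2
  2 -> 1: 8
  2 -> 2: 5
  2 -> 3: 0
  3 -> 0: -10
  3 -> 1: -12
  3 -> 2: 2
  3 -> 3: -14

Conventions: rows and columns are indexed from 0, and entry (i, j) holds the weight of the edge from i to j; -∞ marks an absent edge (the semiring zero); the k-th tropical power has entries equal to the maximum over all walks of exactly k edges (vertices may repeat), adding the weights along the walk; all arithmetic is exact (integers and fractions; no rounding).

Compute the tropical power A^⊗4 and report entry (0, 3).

A^⊗2:
  [-6, -8, 6, -5]
  [-14, 6, 3, -2]
  [-8, 13, 10, 5]
  [-19, 10, 7, 2]
A^⊗3:
  [-15, 14, 11, 6]
  [-10, 11, 8, 3]
  [-3, 18, 15, 10]
  [-6, 15, 12, 7]
A^⊗4:
  [-2, 19, 16, 11]
  [-5, 16, 13, 8]
  [2, 23, 20, 15]
  [-1, 20, 17, 12]
Key observation: the optimum is the walk 0->3->2->2->3, with weight 4 + 2 + 5 + 0 = 11.
Optimal value attained by: walk 0->3->2->2->3.
Answer: (A^⊗4)[0][3] = 11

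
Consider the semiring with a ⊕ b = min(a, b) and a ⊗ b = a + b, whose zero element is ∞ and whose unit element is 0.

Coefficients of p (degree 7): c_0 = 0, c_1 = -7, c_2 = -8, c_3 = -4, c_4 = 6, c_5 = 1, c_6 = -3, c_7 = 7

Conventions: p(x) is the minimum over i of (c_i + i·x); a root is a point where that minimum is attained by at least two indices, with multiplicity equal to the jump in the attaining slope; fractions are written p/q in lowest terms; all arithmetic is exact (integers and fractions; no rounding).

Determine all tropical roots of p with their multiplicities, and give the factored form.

hull edge (i=0, c=0) to (i=1, c=-7): slope -7, span 1
hull edge (i=1, c=-7) to (i=2, c=-8): slope -1, span 1
hull edge (i=2, c=-8) to (i=6, c=-3): slope 5/4, span 4
hull edge (i=6, c=-3) to (i=7, c=7): slope 10, span 1
Factored form: p(x) = 7 ⊗ (x ⊕ (-10)) ⊗ (x ⊕ (-5/4)) ⊗ (x ⊕ (-5/4)) ⊗ (x ⊕ (-5/4)) ⊗ (x ⊕ (-5/4)) ⊗ (x ⊕ 1) ⊗ (x ⊕ 7)
Answer: roots = -10 (mult 1), -5/4 (mult 4), 1 (mult 1), 7 (mult 1)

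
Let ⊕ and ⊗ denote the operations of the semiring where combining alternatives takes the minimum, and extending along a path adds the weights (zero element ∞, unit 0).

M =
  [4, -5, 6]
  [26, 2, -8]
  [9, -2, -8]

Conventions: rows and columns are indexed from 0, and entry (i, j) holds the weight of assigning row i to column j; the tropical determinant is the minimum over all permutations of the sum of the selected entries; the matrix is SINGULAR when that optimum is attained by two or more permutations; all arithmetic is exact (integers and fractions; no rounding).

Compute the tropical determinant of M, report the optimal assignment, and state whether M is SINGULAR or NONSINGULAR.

σ = (0, 1, 2): 4 + 2 + (-8) = -2
σ = (0, 2, 1): 4 + (-8) + (-2) = -6
σ = (1, 0, 2): (-5) + 26 + (-8) = 13
σ = (1, 2, 0): (-5) + (-8) + 9 = -4
σ = (2, 0, 1): 6 + 26 + (-2) = 30
σ = (2, 1, 0): 6 + 2 + 9 = 17
Optimal value attained by: σ = (0, 2, 1).
Answer: det⊕(M) = -6; verdict: NONSINGULAR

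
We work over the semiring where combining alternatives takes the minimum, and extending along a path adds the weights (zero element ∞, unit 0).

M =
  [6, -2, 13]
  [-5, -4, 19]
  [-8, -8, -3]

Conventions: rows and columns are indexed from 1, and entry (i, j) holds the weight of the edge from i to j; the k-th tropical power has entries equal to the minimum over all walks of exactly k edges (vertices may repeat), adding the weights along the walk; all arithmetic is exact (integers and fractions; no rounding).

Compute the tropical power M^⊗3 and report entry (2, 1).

M^⊗2:
  [-7, -6, 10]
  [-9, -8, 8]
  [-13, -12, -6]
M^⊗3:
  [-11, -10, 6]
  [-13, -12, 4]
  [-17, -16, -9]
Key observation: the optimum is the walk 2->2->2->1, with weight (-4) + (-4) + (-5) = -13.
Optimal value attained by: walk 2->2->2->1.
Answer: (M^⊗3)[2][1] = -13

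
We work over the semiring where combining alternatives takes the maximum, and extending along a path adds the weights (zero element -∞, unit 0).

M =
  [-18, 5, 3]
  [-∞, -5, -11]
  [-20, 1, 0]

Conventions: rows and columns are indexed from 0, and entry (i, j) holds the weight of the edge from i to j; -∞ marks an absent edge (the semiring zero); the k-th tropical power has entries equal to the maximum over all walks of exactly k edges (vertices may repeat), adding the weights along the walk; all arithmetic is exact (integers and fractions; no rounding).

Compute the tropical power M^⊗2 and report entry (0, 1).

M^⊗2:
  [-17, 4, 3]
  [-31, -10, -11]
  [-20, 1, 0]
Key observation: the optimum is the walk 0->2->1, with weight 3 + 1 = 4.
Optimal value attained by: walk 0->2->1.
Answer: (M^⊗2)[0][1] = 4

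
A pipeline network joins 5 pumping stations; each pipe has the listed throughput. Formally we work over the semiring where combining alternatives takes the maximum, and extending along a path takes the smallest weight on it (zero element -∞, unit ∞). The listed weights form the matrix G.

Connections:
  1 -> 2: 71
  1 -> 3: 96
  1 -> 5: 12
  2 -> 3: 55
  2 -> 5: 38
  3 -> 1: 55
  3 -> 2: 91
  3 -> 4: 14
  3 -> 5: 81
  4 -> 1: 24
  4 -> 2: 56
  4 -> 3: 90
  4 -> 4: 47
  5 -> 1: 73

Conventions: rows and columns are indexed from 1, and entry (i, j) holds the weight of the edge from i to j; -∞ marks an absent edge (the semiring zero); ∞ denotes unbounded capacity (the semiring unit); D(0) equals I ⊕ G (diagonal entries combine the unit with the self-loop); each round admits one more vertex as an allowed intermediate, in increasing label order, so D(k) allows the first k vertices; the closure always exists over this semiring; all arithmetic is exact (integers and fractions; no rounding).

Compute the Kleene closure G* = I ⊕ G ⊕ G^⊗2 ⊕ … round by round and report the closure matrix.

D(0):
  [∞, 71, 96, -∞, 12]
  [-∞, ∞, 55, -∞, 38]
  [55, 91, ∞, 14, 81]
  [24, 56, 90, ∞, -∞]
  [73, -∞, -∞, -∞, ∞]
D(1):
  [∞, 71, 96, -∞, 12]
  [-∞, ∞, 55, -∞, 38]
  [55, 91, ∞, 14, 81]
  [24, 56, 90, ∞, 12]
  [73, 71, 73, -∞, ∞]
D(2):
  [∞, 71, 96, -∞, 38]
  [-∞, ∞, 55, -∞, 38]
  [55, 91, ∞, 14, 81]
  [24, 56, 90, ∞, 38]
  [73, 71, 73, -∞, ∞]
D(3):
  [∞, 91, 96, 14, 81]
  [55, ∞, 55, 14, 55]
  [55, 91, ∞, 14, 81]
  [55, 90, 90, ∞, 81]
  [73, 73, 73, 14, ∞]
D(4):
  [∞, 91, 96, 14, 81]
  [55, ∞, 55, 14, 55]
  [55, 91, ∞, 14, 81]
  [55, 90, 90, ∞, 81]
  [73, 73, 73, 14, ∞]
D(5):
  [∞, 91, 96, 14, 81]
  [55, ∞, 55, 14, 55]
  [73, 91, ∞, 14, 81]
  [73, 90, 90, ∞, 81]
  [73, 73, 73, 14, ∞]
Answer: G* = [[∞, 91, 96, 14, 81], [55, ∞, 55, 14, 55], [73, 91, ∞, 14, 81], [73, 90, 90, ∞, 81], [73, 73, 73, 14, ∞]]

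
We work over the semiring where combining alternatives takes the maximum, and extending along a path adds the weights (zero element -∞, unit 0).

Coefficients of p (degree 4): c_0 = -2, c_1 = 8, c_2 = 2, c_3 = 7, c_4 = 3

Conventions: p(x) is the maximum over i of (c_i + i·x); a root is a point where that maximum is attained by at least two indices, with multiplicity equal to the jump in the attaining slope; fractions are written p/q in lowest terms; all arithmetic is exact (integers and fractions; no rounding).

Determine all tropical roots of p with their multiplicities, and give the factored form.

hull edge (i=0, c=-2) to (i=1, c=8): slope 10, span 1
hull edge (i=1, c=8) to (i=3, c=7): slope -1/2, span 2
hull edge (i=3, c=7) to (i=4, c=3): slope -4, span 1
Factored form: p(x) = 3 ⊗ (x ⊕ (-10)) ⊗ (x ⊕ 1/2) ⊗ (x ⊕ 1/2) ⊗ (x ⊕ 4)
Answer: roots = -10 (mult 1), 1/2 (mult 2), 4 (mult 1)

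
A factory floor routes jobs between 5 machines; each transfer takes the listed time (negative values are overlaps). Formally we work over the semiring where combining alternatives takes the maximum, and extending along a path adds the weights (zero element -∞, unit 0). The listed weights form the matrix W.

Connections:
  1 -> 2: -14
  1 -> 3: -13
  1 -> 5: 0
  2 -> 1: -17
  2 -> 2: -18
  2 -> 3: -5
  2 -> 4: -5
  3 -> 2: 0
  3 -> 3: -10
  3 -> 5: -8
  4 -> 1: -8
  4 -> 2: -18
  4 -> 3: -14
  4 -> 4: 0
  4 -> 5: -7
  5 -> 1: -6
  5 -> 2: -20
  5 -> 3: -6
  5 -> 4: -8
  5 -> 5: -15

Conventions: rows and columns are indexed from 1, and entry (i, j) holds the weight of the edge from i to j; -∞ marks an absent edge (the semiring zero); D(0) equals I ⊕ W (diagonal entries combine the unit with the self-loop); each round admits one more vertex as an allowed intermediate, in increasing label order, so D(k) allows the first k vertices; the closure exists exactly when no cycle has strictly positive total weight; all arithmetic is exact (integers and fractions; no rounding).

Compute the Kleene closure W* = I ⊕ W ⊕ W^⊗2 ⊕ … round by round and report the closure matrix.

D(0):
  [0, -14, -13, -∞, 0]
  [-17, 0, -5, -5, -∞]
  [-∞, 0, 0, -∞, -8]
  [-8, -18, -14, 0, -7]
  [-6, -20, -6, -8, 0]
D(1):
  [0, -14, -13, -∞, 0]
  [-17, 0, -5, -5, -17]
  [-∞, 0, 0, -∞, -8]
  [-8, -18, -14, 0, -7]
  [-6, -20, -6, -8, 0]
D(2):
  [0, -14, -13, -19, 0]
  [-17, 0, -5, -5, -17]
  [-17, 0, 0, -5, -8]
  [-8, -18, -14, 0, -7]
  [-6, -20, -6, -8, 0]
D(3):
  [0, -13, -13, -18, 0]
  [-17, 0, -5, -5, -13]
  [-17, 0, 0, -5, -8]
  [-8, -14, -14, 0, -7]
  [-6, -6, -6, -8, 0]
D(4):
  [0, -13, -13, -18, 0]
  [-13, 0, -5, -5, -12]
  [-13, 0, 0, -5, -8]
  [-8, -14, -14, 0, -7]
  [-6, -6, -6, -8, 0]
D(5):
  [0, -6, -6, -8, 0]
  [-13, 0, -5, -5, -12]
  [-13, 0, 0, -5, -8]
  [-8, -13, -13, 0, -7]
  [-6, -6, -6, -8, 0]
Answer: W* = [[0, -6, -6, -8, 0], [-13, 0, -5, -5, -12], [-13, 0, 0, -5, -8], [-8, -13, -13, 0, -7], [-6, -6, -6, -8, 0]]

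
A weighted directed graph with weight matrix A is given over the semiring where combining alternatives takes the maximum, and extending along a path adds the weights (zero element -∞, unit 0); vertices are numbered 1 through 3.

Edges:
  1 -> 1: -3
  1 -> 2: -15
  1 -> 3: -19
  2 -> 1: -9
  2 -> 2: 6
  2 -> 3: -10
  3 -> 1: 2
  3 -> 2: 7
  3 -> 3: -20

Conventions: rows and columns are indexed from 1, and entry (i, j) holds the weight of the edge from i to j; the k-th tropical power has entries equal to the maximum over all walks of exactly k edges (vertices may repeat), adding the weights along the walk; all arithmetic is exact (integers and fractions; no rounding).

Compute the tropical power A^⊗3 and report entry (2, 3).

A^⊗2:
  [-6, -9, -22]
  [-3, 12, -4]
  [-1, 13, -3]
A^⊗3:
  [-9, -3, -19]
  [3, 18, 2]
  [4, 19, 3]
Key observation: the optimum is the walk 2->2->2->3, with weight 6 + 6 + (-10) = 2.
Optimal value attained by: walk 2->2->2->3.
Answer: (A^⊗3)[2][3] = 2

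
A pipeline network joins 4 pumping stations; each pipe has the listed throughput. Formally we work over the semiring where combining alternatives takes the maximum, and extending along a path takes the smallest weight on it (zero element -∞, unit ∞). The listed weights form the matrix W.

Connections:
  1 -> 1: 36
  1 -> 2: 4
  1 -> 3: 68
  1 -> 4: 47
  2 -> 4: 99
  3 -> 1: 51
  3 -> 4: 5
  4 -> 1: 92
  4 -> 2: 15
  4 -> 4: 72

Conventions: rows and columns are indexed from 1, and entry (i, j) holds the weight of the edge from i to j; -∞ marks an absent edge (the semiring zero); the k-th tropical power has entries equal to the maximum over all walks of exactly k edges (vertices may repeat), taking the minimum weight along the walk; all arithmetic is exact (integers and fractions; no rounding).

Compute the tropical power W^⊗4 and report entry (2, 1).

W^⊗2:
  [51, 15, 36, 47]
  [92, 15, -∞, 72]
  [36, 5, 51, 47]
  [72, 15, 68, 72]
W^⊗3:
  [47, 15, 51, 47]
  [72, 15, 68, 72]
  [51, 15, 36, 47]
  [72, 15, 68, 72]
W^⊗4:
  [51, 15, 47, 47]
  [72, 15, 68, 72]
  [47, 15, 51, 47]
  [72, 15, 68, 72]
Key observation: the optimum is the walk 2->4->4->4->1, with weight 99 min 72 min 72 min 92 = 72.
Optimal value attained by: walk 2->4->4->4->1.
Answer: (W^⊗4)[2][1] = 72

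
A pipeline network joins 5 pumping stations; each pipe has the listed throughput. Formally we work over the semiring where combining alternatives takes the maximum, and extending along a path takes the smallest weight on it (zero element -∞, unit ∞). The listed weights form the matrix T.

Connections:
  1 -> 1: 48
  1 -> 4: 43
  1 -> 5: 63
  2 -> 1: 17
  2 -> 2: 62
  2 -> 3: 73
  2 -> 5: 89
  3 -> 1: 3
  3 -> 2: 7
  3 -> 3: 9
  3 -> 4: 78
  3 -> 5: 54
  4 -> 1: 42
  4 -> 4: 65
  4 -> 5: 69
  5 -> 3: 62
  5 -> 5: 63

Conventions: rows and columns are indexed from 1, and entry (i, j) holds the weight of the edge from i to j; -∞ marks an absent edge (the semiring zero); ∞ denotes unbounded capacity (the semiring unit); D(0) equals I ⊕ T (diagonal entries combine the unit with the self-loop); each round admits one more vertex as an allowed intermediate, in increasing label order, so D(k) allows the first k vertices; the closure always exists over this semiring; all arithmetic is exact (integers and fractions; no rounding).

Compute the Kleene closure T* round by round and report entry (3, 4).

D(0):
  [∞, -∞, -∞, 43, 63]
  [17, ∞, 73, -∞, 89]
  [3, 7, ∞, 78, 54]
  [42, -∞, -∞, ∞, 69]
  [-∞, -∞, 62, -∞, ∞]
D(1):
  [∞, -∞, -∞, 43, 63]
  [17, ∞, 73, 17, 89]
  [3, 7, ∞, 78, 54]
  [42, -∞, -∞, ∞, 69]
  [-∞, -∞, 62, -∞, ∞]
D(2):
  [∞, -∞, -∞, 43, 63]
  [17, ∞, 73, 17, 89]
  [7, 7, ∞, 78, 54]
  [42, -∞, -∞, ∞, 69]
  [-∞, -∞, 62, -∞, ∞]
D(3):
  [∞, -∞, -∞, 43, 63]
  [17, ∞, 73, 73, 89]
  [7, 7, ∞, 78, 54]
  [42, -∞, -∞, ∞, 69]
  [7, 7, 62, 62, ∞]
D(4):
  [∞, -∞, -∞, 43, 63]
  [42, ∞, 73, 73, 89]
  [42, 7, ∞, 78, 69]
  [42, -∞, -∞, ∞, 69]
  [42, 7, 62, 62, ∞]
D(5):
  [∞, 7, 62, 62, 63]
  [42, ∞, 73, 73, 89]
  [42, 7, ∞, 78, 69]
  [42, 7, 62, ∞, 69]
  [42, 7, 62, 62, ∞]
Answer: T*[3][4] = 78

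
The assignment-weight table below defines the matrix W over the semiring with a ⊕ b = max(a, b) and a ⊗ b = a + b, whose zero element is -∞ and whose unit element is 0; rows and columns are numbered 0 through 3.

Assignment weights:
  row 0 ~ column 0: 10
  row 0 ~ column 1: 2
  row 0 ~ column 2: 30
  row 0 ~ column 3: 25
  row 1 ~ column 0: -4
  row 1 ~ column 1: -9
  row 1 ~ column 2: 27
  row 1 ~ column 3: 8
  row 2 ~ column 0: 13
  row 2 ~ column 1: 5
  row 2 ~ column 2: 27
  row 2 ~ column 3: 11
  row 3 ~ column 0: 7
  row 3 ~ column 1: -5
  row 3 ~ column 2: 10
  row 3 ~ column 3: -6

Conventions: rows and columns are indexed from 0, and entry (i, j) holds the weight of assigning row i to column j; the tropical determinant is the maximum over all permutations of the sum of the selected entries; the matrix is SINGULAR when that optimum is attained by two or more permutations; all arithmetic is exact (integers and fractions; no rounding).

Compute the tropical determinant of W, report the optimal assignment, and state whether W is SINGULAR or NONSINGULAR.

σ = (0, 1, 2, 3): 10 + (-9) + 27 + (-6) = 22
σ = (0, 1, 3, 2): 10 + (-9) + 11 + 10 = 22
σ = (0, 2, 1, 3): 10 + 27 + 5 + (-6) = 36
σ = (0, 2, 3, 1): 10 + 27 + 11 + (-5) = 43
σ = (0, 3, 1, 2): 10 + 8 + 5 + 10 = 33
σ = (0, 3, 2, 1): 10 + 8 + 27 + (-5) = 40
σ = (1, 0, 2, 3): 2 + (-4) + 27 + (-6) = 19
σ = (1, 0, 3, 2): 2 + (-4) + 11 + 10 = 19
σ = (1, 2, 0, 3): 2 + 27 + 13 + (-6) = 36
σ = (1, 2, 3, 0): 2 + 27 + 11 + 7 = 47
σ = (1, 3, 0, 2): 2 + 8 + 13 + 10 = 33
σ = (1, 3, 2, 0): 2 + 8 + 27 + 7 = 44
σ = (2, 0, 1, 3): 30 + (-4) + 5 + (-6) = 25
σ = (2, 0, 3, 1): 30 + (-4) + 11 + (-5) = 32
σ = (2, 1, 0, 3): 30 + (-9) + 13 + (-6) = 28
σ = (2, 1, 3, 0): 30 + (-9) + 11 + 7 = 39
σ = (2, 3, 0, 1): 30 + 8 + 13 + (-5) = 46
σ = (2, 3, 1, 0): 30 + 8 + 5 + 7 = 50
σ = (3, 0, 1, 2): 25 + (-4) + 5 + 10 = 36
σ = (3, 0, 2, 1): 25 + (-4) + 27 + (-5) = 43
σ = (3, 1, 0, 2): 25 + (-9) + 13 + 10 = 39
σ = (3, 1, 2, 0): 25 + (-9) + 27 + 7 = 50
σ = (3, 2, 0, 1): 25 + 27 + 13 + (-5) = 60
σ = (3, 2, 1, 0): 25 + 27 + 5 + 7 = 64
Optimal value attained by: σ = (3, 2, 1, 0).
Answer: det⊕(W) = 64; verdict: NONSINGULAR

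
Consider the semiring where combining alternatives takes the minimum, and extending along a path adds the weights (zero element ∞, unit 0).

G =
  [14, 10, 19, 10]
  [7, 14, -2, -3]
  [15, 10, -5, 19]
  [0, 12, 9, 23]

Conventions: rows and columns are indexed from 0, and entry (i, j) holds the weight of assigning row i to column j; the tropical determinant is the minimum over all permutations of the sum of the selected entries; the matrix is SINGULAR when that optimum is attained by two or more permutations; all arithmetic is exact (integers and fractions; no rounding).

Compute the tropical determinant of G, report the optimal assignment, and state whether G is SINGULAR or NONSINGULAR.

σ = (0, 1, 2, 3): 14 + 14 + (-5) + 23 = 46
σ = (0, 1, 3, 2): 14 + 14 + 19 + 9 = 56
σ = (0, 2, 1, 3): 14 + (-2) + 10 + 23 = 45
σ = (0, 2, 3, 1): 14 + (-2) + 19 + 12 = 43
σ = (0, 3, 1, 2): 14 + (-3) + 10 + 9 = 30
σ = (0, 3, 2, 1): 14 + (-3) + (-5) + 12 = 18
σ = (1, 0, 2, 3): 10 + 7 + (-5) + 23 = 35
σ = (1, 0, 3, 2): 10 + 7 + 19 + 9 = 45
σ = (1, 2, 0, 3): 10 + (-2) + 15 + 23 = 46
σ = (1, 2, 3, 0): 10 + (-2) + 19 + 0 = 27
σ = (1, 3, 0, 2): 10 + (-3) + 15 + 9 = 31
σ = (1, 3, 2, 0): 10 + (-3) + (-5) + 0 = 2
σ = (2, 0, 1, 3): 19 + 7 + 10 + 23 = 59
σ = (2, 0, 3, 1): 19 + 7 + 19 + 12 = 57
σ = (2, 1, 0, 3): 19 + 14 + 15 + 23 = 71
σ = (2, 1, 3, 0): 19 + 14 + 19 + 0 = 52
σ = (2, 3, 0, 1): 19 + (-3) + 15 + 12 = 43
σ = (2, 3, 1, 0): 19 + (-3) + 10 + 0 = 26
σ = (3, 0, 1, 2): 10 + 7 + 10 + 9 = 36
σ = (3, 0, 2, 1): 10 + 7 + (-5) + 12 = 24
σ = (3, 1, 0, 2): 10 + 14 + 15 + 9 = 48
σ = (3, 1, 2, 0): 10 + 14 + (-5) + 0 = 19
σ = (3, 2, 0, 1): 10 + (-2) + 15 + 12 = 35
σ = (3, 2, 1, 0): 10 + (-2) + 10 + 0 = 18
Optimal value attained by: σ = (1, 3, 2, 0).
Answer: det⊕(G) = 2; verdict: NONSINGULAR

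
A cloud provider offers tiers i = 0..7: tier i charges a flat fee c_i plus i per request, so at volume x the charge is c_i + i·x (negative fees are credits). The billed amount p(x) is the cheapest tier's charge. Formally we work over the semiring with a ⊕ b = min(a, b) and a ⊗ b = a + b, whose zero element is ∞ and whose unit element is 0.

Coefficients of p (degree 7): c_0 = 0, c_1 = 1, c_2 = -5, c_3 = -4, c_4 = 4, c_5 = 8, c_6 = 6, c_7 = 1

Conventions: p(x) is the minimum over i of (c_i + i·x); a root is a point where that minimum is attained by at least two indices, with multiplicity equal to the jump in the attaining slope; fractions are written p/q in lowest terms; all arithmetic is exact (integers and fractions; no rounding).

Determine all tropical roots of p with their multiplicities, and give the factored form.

hull edge (i=0, c=0) to (i=2, c=-5): slope -5/2, span 2
hull edge (i=2, c=-5) to (i=3, c=-4): slope 1, span 1
hull edge (i=3, c=-4) to (i=7, c=1): slope 5/4, span 4
Factored form: p(x) = 1 ⊗ (x ⊕ (-5/4)) ⊗ (x ⊕ (-5/4)) ⊗ (x ⊕ (-5/4)) ⊗ (x ⊕ (-5/4)) ⊗ (x ⊕ (-1)) ⊗ (x ⊕ 5/2) ⊗ (x ⊕ 5/2)
Answer: roots = -5/4 (mult 4), -1 (mult 1), 5/2 (mult 2)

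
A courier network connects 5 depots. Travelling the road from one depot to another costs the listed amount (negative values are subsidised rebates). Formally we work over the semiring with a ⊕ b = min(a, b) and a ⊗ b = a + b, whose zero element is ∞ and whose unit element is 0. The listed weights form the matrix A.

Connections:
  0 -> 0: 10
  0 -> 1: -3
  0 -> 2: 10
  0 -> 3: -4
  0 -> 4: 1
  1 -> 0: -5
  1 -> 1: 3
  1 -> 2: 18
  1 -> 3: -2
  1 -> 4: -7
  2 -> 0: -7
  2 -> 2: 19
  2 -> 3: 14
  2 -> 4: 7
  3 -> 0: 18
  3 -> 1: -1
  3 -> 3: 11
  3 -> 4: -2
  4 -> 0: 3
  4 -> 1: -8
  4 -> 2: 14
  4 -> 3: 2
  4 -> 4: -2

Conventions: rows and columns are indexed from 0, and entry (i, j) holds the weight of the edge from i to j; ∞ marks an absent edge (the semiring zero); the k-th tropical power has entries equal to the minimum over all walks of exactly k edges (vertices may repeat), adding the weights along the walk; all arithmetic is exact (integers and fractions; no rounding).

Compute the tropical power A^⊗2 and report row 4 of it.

A^⊗2:
  [-8, -7, 15, -5, -10]
  [-4, -15, 5, -9, -9]
  [3, -10, 3, -11, -6]
  [-6, -10, 12, -3, -8]
  [-13, -10, 10, -10, -15]
Answer: row 4 of A^⊗2 = [-13, -10, 10, -10, -15]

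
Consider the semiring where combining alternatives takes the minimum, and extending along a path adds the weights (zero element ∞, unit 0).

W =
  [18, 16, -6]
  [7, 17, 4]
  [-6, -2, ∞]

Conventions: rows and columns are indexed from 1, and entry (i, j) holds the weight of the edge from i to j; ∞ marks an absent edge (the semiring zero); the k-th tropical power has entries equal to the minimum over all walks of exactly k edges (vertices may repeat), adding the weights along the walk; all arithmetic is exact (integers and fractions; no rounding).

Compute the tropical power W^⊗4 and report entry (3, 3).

W^⊗2:
  [-12, -8, 12]
  [-2, 2, 1]
  [5, 10, -12]
W^⊗3:
  [-1, 4, -18]
  [-5, -1, -8]
  [-18, -14, -1]
W^⊗4:
  [-24, -20, -7]
  [-14, -10, -11]
  [-7, -3, -24]
Key observation: the optimum is the walk 3->1->3->1->3, with weight (-6) + (-6) + (-6) + (-6) = -24.
Optimal value attained by: walk 3->1->3->1->3.
Answer: (W^⊗4)[3][3] = -24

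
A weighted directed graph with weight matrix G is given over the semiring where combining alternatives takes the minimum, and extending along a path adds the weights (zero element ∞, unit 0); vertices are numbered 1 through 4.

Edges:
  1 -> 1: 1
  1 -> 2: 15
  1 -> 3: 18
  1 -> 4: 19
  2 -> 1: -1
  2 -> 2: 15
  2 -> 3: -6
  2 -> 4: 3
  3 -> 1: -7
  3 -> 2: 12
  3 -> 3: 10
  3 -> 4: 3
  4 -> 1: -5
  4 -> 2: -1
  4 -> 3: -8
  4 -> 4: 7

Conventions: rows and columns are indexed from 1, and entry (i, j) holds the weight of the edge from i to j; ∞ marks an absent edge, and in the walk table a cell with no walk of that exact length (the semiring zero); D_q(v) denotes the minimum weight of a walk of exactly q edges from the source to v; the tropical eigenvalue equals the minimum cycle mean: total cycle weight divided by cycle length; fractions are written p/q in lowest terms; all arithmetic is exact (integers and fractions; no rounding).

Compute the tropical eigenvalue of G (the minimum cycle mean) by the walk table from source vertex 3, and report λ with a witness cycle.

q=0: [∞, ∞, 0, ∞]
q=1: [-7, 12, 10, 3]
q=2: [-6, 2, -5, 10]
q=3: [-12, 7, -4, -2]
q=4: [-11, -3, -10, -1]
Optimal cycle mean attained by: cycle 3->4->3, total 3 + (-8), length 2.
Answer: λ = -5/2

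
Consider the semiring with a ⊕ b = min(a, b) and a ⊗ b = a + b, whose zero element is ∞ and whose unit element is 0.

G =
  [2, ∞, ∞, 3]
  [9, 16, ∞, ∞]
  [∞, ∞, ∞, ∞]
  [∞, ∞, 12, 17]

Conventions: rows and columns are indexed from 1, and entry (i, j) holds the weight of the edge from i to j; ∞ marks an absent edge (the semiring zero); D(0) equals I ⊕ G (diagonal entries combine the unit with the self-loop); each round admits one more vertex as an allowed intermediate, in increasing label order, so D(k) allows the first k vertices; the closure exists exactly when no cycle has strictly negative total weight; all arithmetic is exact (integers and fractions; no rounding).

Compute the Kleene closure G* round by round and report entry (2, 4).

D(0):
  [0, ∞, ∞, 3]
  [9, 0, ∞, ∞]
  [∞, ∞, 0, ∞]
  [∞, ∞, 12, 0]
D(1):
  [0, ∞, ∞, 3]
  [9, 0, ∞, 12]
  [∞, ∞, 0, ∞]
  [∞, ∞, 12, 0]
D(2):
  [0, ∞, ∞, 3]
  [9, 0, ∞, 12]
  [∞, ∞, 0, ∞]
  [∞, ∞, 12, 0]
D(3):
  [0, ∞, ∞, 3]
  [9, 0, ∞, 12]
  [∞, ∞, 0, ∞]
  [∞, ∞, 12, 0]
D(4):
  [0, ∞, 15, 3]
  [9, 0, 24, 12]
  [∞, ∞, 0, ∞]
  [∞, ∞, 12, 0]
Answer: G*[2][4] = 12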